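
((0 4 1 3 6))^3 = (0 3 4 6 1)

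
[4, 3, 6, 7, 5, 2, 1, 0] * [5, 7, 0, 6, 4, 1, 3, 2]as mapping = [0→4, 1→6, 2→3, 3→2, 4→1, 5→0, 6→7, 7→5]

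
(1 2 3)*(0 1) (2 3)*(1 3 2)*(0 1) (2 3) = (0 2) (1 3) 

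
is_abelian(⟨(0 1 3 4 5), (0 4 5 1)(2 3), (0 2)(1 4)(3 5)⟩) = no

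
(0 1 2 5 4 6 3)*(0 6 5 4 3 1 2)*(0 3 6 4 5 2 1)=(0 1 3 4 2 5 6) 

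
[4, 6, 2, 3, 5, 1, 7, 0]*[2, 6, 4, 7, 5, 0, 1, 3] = [5, 1, 4, 7, 0, 6, 3, 2]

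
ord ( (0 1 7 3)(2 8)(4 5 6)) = 12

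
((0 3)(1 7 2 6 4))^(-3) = (0 3)(1 2 4 7 6)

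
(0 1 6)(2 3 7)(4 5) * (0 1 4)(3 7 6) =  (0 4 5)(1 3 6)(2 7)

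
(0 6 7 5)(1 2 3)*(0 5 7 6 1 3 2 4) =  (0 1 4)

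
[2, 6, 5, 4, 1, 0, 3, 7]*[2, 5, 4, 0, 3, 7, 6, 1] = [4, 6, 7, 3, 5, 2, 0, 1]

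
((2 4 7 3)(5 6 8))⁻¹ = (2 3 7 4)(5 8 6)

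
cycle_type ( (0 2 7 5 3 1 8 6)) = 8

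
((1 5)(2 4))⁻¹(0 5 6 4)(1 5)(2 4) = (0 1 6 2)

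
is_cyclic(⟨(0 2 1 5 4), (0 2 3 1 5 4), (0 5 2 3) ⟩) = no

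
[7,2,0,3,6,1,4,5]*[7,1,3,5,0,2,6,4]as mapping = [0→4,1→3,2→7,3→5,4→6,5→1,6→0,7→2]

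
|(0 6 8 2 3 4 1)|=7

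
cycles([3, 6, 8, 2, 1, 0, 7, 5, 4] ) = (0 3 2 8 4 1 6 7 5)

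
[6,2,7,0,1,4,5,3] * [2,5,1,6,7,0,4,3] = [4,1,3,2,5,7,0,6]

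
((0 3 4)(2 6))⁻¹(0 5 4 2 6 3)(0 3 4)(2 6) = (0 6 2 4 3 5)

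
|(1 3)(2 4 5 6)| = 4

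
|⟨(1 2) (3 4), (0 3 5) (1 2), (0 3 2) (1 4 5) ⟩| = 720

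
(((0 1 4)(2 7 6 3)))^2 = (0 4 1)(2 6)(3 7)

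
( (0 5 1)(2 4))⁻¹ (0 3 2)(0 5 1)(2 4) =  (3 4 5)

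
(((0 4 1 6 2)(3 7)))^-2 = (0 6 4 2 1)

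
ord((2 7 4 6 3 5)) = 6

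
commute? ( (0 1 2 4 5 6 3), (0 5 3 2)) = no: (0 1 2 4 5 6 3) * (0 5 3 2) = (0 1)(2 4 3 5 6), (0 5 3 2) * (0 1 2 4 5 6 3) = (0 6 3 4 5)(1 2)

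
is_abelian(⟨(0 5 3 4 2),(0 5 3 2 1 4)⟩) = no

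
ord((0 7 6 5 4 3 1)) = 7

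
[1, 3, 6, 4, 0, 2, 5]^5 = [1, 3, 5, 4, 0, 6, 2]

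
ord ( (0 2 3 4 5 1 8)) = 7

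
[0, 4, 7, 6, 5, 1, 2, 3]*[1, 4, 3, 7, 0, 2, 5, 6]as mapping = [0→1, 1→0, 2→6, 3→5, 4→2, 5→4, 6→3, 7→7]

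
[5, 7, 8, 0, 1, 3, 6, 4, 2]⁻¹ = [3, 4, 8, 5, 7, 0, 6, 1, 2]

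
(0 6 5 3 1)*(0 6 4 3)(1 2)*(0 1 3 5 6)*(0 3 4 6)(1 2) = (0 6)(1 3)(2 4 5)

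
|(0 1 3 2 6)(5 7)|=10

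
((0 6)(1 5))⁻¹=(0 6)(1 5)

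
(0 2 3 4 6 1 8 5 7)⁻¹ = (0 7 5 8 1 6 4 3 2)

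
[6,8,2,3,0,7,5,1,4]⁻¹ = [4,7,2,3,8,6,0,5,1]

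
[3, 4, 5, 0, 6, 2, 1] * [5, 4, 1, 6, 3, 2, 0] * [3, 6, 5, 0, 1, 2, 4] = [4, 0, 5, 2, 3, 6, 1]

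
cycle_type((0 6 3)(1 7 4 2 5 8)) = 3.6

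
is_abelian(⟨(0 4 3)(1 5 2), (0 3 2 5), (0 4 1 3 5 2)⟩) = no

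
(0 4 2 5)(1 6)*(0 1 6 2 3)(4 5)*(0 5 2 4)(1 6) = (0 2)(1 4 3 5 6)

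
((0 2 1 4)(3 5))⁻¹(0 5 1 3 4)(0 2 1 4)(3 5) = (0 2 3 4 5)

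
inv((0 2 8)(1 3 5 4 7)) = (0 8 2)(1 7 4 5 3)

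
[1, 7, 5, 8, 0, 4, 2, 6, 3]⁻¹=[4, 0, 6, 8, 5, 2, 7, 1, 3]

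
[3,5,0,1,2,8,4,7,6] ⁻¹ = [2,3,4,0,6,1,8,7,5] 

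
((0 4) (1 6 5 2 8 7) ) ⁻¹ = (0 4) (1 7 8 2 5 6) 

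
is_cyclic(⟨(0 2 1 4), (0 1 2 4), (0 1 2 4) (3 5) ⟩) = no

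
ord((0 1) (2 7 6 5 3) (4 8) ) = 10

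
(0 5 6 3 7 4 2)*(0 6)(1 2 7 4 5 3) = (0 3 4 7 5)(1 2 6)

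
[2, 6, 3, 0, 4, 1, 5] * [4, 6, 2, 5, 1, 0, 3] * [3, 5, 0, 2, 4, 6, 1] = [0, 2, 6, 4, 5, 1, 3]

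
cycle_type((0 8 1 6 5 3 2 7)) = 8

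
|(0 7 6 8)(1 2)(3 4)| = 4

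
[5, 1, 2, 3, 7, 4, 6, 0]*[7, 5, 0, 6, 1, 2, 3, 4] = [2, 5, 0, 6, 4, 1, 3, 7]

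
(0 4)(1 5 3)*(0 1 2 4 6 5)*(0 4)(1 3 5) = (0 6 1 4 3 2)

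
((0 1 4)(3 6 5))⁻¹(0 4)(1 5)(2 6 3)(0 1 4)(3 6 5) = (0 1)(2 5 6)(3 4)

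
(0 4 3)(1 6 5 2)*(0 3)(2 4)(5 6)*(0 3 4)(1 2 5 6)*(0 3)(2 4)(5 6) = (0 6 1 5 3 2 4)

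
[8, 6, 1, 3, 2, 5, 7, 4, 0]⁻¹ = [8, 2, 4, 3, 7, 5, 1, 6, 0]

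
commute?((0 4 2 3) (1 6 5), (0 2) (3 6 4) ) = no:(0 4 2 3) (1 6 5) * (0 2) (3 6 4) = (0 3 2 6 5 1 4), (0 2) (3 6 4) * (0 4 2 3) (1 6 5) = (0 3 5 1 6 2 4) 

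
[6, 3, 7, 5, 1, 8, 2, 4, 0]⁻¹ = [8, 4, 6, 1, 7, 3, 0, 2, 5]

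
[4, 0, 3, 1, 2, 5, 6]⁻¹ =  [1, 3, 4, 2, 0, 5, 6]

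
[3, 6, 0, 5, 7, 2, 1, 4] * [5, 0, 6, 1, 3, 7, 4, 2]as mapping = [0→1, 1→4, 2→5, 3→7, 4→2, 5→6, 6→0, 7→3]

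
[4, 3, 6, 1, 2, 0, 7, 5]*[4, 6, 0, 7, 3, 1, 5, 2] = [3, 7, 5, 6, 0, 4, 2, 1]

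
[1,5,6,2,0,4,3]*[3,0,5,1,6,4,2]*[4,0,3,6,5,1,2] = [4,5,3,1,6,2,0]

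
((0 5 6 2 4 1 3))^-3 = (0 4 5 1 6 3 2)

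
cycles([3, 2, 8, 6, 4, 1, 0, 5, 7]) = (0 3 6) (1 2 8 7 5) 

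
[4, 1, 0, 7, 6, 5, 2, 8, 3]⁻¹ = [2, 1, 6, 8, 0, 5, 4, 3, 7]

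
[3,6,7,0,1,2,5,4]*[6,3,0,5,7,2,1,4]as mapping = [0→5,1→1,2→4,3→6,4→3,5→0,6→2,7→7]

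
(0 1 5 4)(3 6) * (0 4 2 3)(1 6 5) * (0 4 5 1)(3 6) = (0 3 1)(2 6 4 5)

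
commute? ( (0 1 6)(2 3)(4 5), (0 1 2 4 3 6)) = no: (0 1 6)(2 3)(4 5) * (0 1 2 4 3 6) = (0 2 6 1)(3 4 5), (0 1 2 4 3 6) * (0 1 6)(2 3)(4 5) = (0 6 1 3)(2 5 4)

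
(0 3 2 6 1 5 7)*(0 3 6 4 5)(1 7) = (0 6 7 3 2 4 5 1)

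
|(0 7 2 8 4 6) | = 6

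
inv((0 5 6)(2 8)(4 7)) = (0 6 5)(2 8)(4 7)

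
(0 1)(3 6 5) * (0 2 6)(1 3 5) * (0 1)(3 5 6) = (0 5 6)(1 2 3)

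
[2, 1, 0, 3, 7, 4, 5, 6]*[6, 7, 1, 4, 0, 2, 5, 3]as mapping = [0→1, 1→7, 2→6, 3→4, 4→3, 5→0, 6→2, 7→5]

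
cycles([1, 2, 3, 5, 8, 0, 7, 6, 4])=(0 1 2 3 5)(4 8)(6 7)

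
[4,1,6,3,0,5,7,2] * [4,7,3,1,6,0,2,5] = [6,7,2,1,4,0,5,3] 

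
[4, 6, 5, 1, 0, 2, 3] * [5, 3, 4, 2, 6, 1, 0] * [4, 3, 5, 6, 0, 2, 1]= [1, 4, 3, 6, 2, 0, 5]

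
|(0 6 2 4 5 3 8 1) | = 8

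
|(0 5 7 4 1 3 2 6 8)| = 9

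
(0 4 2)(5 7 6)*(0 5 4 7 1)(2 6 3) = (0 7 3 2 5 1)(4 6)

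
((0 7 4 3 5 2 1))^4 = (0 5 7 2 4 1 3)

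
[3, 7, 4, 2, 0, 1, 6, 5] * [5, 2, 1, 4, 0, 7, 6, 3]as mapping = [0→4, 1→3, 2→0, 3→1, 4→5, 5→2, 6→6, 7→7]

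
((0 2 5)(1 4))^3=(1 4)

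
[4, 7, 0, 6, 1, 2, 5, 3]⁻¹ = [2, 4, 5, 7, 0, 6, 3, 1]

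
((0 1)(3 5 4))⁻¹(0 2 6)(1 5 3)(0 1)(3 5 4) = (0 4 5)(1 2 6)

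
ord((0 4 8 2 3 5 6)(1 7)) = 14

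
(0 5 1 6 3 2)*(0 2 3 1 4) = (0 5 4) (1 6) 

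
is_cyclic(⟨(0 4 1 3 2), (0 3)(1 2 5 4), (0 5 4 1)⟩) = no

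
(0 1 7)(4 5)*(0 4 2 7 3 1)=(1 3)(2 7 4 5)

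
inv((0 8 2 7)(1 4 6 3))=(0 7 2 8)(1 3 6 4)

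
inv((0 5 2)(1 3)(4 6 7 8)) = (0 2 5)(1 3)(4 8 7 6)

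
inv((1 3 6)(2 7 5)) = (1 6 3)(2 5 7)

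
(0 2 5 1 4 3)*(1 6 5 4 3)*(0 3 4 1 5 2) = (1 4 5 6 2)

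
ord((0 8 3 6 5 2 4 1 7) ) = 9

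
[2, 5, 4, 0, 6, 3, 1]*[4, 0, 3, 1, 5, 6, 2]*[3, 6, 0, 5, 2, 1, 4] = [5, 4, 1, 2, 0, 6, 3]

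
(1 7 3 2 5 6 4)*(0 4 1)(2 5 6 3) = (0 4)(1 7 2 6)(3 5)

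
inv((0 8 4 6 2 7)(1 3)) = (0 7 2 6 4 8)(1 3)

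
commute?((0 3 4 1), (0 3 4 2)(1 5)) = no:(0 3 4 1) * (0 3 4 2)(1 5) = (0 4 5 1 3 2), (0 3 4 2)(1 5) * (0 3 4 1) = (0 4 2 3 1 5)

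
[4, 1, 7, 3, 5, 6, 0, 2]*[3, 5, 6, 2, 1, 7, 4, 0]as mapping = [0→1, 1→5, 2→0, 3→2, 4→7, 5→4, 6→3, 7→6]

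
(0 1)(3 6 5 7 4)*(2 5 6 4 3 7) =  (0 1)(2 5)(3 4 7)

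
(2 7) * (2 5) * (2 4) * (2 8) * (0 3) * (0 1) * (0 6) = (0 3 1 6)(2 7 5 4 8)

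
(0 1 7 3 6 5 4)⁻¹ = (0 4 5 6 3 7 1)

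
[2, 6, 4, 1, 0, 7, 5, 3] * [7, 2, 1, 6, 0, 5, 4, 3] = [1, 4, 0, 2, 7, 3, 5, 6]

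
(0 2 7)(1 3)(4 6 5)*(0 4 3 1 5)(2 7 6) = (0 7 4 2 6)(3 5)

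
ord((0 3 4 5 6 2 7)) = 7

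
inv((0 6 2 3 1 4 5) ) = (0 5 4 1 3 2 6) 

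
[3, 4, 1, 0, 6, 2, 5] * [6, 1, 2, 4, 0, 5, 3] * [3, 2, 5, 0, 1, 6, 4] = [1, 3, 2, 4, 0, 5, 6]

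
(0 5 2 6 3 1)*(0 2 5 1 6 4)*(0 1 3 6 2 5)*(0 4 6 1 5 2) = (0 3)(1 2 6)(4 5)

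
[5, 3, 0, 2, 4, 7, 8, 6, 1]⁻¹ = [2, 8, 3, 1, 4, 0, 7, 5, 6]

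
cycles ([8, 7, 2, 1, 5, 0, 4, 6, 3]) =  (0 8 3 1 7 6 4 5)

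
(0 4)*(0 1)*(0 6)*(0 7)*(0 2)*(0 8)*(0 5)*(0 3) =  (0 4 1 6 7 2 8 5 3) 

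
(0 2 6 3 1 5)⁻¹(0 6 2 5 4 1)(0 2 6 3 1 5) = (0 4 5 2 3 6)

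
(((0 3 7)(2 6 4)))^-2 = (0 3 7)(2 6 4)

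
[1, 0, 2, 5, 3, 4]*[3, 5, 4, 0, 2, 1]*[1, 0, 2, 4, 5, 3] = [3, 4, 5, 0, 1, 2]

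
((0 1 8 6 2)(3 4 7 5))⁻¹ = (0 2 6 8 1)(3 5 7 4)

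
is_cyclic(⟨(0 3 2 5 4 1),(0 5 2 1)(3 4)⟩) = no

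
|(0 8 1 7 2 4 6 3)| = 8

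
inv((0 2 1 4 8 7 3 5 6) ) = (0 6 5 3 7 8 4 1 2) 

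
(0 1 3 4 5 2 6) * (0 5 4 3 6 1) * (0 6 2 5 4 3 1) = (0 6 4 3 1 2)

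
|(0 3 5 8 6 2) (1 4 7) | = 6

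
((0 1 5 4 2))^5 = ()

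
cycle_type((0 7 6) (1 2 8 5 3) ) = 3.5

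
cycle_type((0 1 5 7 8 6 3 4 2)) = 9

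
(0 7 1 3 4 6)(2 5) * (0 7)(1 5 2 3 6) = (1 6 7 5 3 4)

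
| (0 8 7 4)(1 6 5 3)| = 4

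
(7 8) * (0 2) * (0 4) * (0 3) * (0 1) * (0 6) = (0 2 4 3 1 6)(7 8)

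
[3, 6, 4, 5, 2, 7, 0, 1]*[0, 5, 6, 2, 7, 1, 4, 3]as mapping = [0→2, 1→4, 2→7, 3→1, 4→6, 5→3, 6→0, 7→5]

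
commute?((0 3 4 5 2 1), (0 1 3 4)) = no:(0 3 4 5 2 1) * (0 1 3 4) = (0 4 5 2 3), (0 1 3 4) * (0 3 4 5 2 1) = (1 4 3 5 2)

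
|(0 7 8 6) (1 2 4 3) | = 4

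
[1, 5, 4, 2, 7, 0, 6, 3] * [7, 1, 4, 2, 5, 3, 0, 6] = [1, 3, 5, 4, 6, 7, 0, 2]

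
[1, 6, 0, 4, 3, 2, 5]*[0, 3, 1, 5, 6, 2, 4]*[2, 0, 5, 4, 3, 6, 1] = [4, 3, 2, 1, 6, 0, 5]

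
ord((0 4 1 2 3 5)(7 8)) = 6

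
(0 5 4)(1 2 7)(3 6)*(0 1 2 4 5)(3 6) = (1 4)(2 7)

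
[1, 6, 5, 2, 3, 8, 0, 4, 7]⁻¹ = [6, 0, 3, 4, 7, 2, 1, 8, 5]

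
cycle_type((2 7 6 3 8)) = 5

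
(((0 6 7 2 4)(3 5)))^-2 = (0 2 6 4 7)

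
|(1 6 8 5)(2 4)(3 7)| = 4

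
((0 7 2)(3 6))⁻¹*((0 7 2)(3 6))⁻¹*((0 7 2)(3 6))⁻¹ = (3 6)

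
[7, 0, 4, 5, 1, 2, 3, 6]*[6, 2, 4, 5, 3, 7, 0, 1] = [1, 6, 3, 7, 2, 4, 5, 0]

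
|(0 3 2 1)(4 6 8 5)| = 4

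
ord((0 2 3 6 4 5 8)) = 7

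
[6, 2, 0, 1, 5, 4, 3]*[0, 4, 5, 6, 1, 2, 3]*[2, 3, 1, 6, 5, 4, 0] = [6, 4, 2, 5, 1, 3, 0]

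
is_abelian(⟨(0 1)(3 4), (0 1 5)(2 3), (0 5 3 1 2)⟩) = no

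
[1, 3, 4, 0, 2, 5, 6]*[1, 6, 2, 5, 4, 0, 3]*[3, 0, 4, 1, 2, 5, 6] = [6, 5, 2, 0, 4, 3, 1]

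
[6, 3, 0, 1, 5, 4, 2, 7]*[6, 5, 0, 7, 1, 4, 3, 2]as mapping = [0→3, 1→7, 2→6, 3→5, 4→4, 5→1, 6→0, 7→2]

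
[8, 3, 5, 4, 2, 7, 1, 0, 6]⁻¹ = [7, 6, 4, 1, 3, 2, 8, 5, 0]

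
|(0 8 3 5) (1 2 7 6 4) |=20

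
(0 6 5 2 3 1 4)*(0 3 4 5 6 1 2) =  (0 1 5)(2 4 3)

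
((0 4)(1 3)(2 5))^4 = ()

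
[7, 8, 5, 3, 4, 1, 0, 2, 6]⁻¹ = [6, 5, 7, 3, 4, 2, 8, 0, 1]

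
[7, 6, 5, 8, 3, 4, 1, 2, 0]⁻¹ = [8, 6, 7, 4, 5, 2, 1, 0, 3]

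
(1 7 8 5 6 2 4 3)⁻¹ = (1 3 4 2 6 5 8 7)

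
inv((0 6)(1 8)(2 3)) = (0 6)(1 8)(2 3)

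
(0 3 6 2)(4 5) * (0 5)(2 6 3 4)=(0 4)(2 5)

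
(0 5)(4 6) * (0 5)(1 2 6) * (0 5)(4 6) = (0 5)(1 2 4)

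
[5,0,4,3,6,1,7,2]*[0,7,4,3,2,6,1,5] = [6,0,2,3,1,7,5,4]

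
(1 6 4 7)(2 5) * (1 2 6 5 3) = (1 5 6 4 7 2 3)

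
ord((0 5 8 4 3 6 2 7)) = 8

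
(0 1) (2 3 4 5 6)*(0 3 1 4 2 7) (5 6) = (0 4 6 7) (1 3 2) 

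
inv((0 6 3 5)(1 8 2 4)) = (0 5 3 6)(1 4 2 8)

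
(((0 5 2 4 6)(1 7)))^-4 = (0 5 2 4 6)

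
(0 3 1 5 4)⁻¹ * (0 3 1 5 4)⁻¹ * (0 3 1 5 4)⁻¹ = (0 1 4 3 5)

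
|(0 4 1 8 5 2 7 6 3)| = 9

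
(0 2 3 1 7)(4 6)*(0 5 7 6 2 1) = (0 1 6 4 2 3)(5 7)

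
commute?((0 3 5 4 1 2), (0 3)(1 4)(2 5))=no:(0 3 5 4 1 2)*(0 3)(1 4)(2 5)=(1 5)(2 3), (0 3)(1 4)(2 5)*(0 3 5 4 1 2)=(0 5)(2 4)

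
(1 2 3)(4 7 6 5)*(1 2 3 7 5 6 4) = (1 3 2 7 4 5)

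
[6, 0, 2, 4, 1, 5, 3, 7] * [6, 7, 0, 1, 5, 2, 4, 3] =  [4, 6, 0, 5, 7, 2, 1, 3]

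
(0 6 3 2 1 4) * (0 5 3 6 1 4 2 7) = (0 1 2 4 5 3 7)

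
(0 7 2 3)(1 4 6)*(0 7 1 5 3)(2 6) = (0 1 4 2)(3 7 6 5)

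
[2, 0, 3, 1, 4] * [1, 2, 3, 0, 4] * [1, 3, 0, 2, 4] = [2, 3, 1, 0, 4]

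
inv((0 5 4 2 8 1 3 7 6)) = (0 6 7 3 1 8 2 4 5)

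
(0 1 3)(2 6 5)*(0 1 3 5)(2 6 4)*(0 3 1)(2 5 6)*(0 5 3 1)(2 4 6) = (1 2 6)(3 5 4)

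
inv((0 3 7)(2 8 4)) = (0 7 3)(2 4 8)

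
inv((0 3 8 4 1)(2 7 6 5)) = (0 1 4 8 3)(2 5 6 7)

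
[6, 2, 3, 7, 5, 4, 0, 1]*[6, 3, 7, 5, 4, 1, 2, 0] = [2, 7, 5, 0, 1, 4, 6, 3]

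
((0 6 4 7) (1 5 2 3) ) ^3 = (0 7 4 6) (1 3 2 5) 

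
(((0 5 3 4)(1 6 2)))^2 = (0 3)(1 2 6)(4 5)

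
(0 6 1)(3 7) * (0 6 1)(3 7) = (0 1 6)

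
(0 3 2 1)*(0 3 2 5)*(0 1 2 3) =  (0 3 5 1)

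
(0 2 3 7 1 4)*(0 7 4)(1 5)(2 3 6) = (0 3 4 7 5 1)(2 6)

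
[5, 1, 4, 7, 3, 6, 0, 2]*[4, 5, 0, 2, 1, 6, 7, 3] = [6, 5, 1, 3, 2, 7, 4, 0]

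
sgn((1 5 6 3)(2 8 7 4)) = 1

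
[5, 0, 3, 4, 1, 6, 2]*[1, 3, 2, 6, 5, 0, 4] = [0, 1, 6, 5, 3, 4, 2]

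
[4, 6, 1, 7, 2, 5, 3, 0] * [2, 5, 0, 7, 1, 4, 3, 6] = [1, 3, 5, 6, 0, 4, 7, 2]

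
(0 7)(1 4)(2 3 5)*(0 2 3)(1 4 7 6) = (0 6 1 7 2)(3 5)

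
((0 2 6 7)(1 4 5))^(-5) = (0 7 6 2)(1 4 5)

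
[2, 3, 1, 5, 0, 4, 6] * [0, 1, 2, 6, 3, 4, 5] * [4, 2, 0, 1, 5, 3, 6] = [0, 6, 2, 5, 4, 1, 3]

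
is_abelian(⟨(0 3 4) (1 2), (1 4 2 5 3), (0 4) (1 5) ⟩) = no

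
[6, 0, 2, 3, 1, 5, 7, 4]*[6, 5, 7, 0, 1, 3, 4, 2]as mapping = [0→4, 1→6, 2→7, 3→0, 4→5, 5→3, 6→2, 7→1]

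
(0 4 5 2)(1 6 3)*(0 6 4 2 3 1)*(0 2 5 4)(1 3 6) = (0 5 6 3 2 1)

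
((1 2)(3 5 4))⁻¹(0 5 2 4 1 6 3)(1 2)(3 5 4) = (0 4 1 3 2 6 5)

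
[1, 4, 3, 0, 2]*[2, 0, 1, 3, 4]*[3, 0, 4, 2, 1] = [3, 1, 2, 4, 0]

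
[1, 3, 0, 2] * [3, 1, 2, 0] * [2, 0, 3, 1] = [0, 2, 1, 3]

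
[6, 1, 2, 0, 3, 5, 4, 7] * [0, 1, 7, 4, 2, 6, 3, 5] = [3, 1, 7, 0, 4, 6, 2, 5]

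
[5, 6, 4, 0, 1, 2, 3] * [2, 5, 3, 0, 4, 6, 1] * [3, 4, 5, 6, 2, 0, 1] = [1, 4, 2, 5, 0, 6, 3]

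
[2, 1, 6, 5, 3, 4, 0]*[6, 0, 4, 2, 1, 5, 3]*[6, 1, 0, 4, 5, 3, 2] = [5, 6, 4, 3, 0, 1, 2]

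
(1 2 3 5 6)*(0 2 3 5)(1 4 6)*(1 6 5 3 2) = (0 1 2 3)(4 5 6)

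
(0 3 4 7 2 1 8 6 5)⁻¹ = (0 5 6 8 1 2 7 4 3)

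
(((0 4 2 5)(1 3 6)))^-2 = (0 2)(1 3 6)(4 5)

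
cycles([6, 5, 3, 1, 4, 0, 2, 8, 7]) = (0 6 2 3 1 5)(7 8)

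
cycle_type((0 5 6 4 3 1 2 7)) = 8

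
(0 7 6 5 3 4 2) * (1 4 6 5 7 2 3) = (0 2)(1 4 3 6 7 5)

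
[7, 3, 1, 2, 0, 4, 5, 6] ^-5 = [0, 3, 1, 2, 4, 5, 6, 7] 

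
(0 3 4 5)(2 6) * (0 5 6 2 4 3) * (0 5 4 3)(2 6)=(0 5 4 2 6 3)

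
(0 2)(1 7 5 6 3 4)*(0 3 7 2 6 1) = (0 6 7 5 1 2 3 4)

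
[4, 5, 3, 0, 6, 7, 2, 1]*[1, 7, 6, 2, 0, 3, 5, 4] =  [0, 3, 2, 1, 5, 4, 6, 7]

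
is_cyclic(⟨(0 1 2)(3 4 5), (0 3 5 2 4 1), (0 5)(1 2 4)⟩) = no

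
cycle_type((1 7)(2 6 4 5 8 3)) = 2.6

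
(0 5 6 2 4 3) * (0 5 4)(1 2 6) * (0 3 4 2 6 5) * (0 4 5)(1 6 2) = (0 1 2 3 4 5 6)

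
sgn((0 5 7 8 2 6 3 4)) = -1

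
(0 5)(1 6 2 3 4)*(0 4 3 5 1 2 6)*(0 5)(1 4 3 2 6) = (0 4 6 1 5 3 2)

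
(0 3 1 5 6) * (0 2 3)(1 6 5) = (2 3 6)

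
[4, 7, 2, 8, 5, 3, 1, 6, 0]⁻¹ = [8, 6, 2, 5, 0, 4, 7, 1, 3]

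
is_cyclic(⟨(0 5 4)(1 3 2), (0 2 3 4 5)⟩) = no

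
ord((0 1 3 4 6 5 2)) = 7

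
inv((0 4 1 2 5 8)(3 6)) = (0 8 5 2 1 4)(3 6)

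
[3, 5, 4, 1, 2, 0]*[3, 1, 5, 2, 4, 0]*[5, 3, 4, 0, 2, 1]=[4, 5, 2, 3, 1, 0]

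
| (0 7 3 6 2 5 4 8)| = 8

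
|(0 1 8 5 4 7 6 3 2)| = 9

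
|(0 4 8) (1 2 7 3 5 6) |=6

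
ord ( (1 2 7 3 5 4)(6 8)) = 6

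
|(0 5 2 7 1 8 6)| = 7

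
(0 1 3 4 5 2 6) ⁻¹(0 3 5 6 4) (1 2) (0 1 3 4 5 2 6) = (0 5 1 4 2) (3 6) 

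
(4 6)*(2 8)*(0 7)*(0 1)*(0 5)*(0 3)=(0 7 1 5 3)(2 8)(4 6)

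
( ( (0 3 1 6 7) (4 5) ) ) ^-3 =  (0 1 7 3 6) (4 5) 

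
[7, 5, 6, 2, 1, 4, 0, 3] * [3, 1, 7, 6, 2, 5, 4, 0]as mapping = [0→0, 1→5, 2→4, 3→7, 4→1, 5→2, 6→3, 7→6]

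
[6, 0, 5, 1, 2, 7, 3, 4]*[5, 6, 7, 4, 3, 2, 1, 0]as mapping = [0→1, 1→5, 2→2, 3→6, 4→7, 5→0, 6→4, 7→3]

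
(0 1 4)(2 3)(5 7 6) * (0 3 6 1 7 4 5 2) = (0 7 1 5 4 3)(2 6)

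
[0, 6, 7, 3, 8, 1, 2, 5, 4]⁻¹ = [0, 5, 6, 3, 8, 7, 1, 2, 4]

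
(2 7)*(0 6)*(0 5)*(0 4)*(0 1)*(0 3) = (0 6 5 4 1 3)(2 7)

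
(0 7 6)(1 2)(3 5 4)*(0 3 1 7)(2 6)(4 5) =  (1 6 3 4)(2 7)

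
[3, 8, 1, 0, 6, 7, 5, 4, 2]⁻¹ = [3, 2, 8, 0, 7, 6, 4, 5, 1]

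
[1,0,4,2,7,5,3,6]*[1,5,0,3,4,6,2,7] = [5,1,4,0,7,6,3,2]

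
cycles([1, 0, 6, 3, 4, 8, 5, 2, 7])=(0 1)(2 6 5 8 7)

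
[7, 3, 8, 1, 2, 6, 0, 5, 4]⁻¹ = [6, 3, 4, 1, 8, 7, 5, 0, 2]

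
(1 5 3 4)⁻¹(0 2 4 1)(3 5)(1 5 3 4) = (0 2 1 5)(3 4)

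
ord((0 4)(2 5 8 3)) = 4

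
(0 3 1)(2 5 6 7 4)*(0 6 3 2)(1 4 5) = (0 2 1 6 7 5 3 4)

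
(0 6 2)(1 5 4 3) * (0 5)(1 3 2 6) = (0 1)(2 5 4)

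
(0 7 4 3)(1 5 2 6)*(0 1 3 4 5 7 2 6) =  (0 2)(1 7 5 6 3)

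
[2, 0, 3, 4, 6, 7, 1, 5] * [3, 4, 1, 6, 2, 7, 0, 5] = [1, 3, 6, 2, 0, 5, 4, 7]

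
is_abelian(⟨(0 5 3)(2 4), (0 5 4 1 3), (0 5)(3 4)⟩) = no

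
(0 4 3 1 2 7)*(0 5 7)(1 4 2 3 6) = (0 2)(1 3 4 6)(5 7)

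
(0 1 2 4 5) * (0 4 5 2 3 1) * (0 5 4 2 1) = (0 5 2 4 1 3)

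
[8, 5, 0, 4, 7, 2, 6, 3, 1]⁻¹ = [2, 8, 5, 7, 3, 1, 6, 4, 0]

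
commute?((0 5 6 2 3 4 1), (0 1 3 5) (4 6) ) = no:(0 5 6 2 3 4 1) * (0 1 3 5) (4 6) = (2 5 4 3 6), (0 1 3 5) (4 6) * (0 5 6 2 3 4 1) = (1 4 2 3 6) 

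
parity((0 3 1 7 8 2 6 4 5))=even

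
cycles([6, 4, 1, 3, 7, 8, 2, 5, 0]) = (0 6 2 1 4 7 5 8)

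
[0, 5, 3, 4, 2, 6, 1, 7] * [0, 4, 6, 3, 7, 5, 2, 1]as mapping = [0→0, 1→5, 2→3, 3→7, 4→6, 5→2, 6→4, 7→1]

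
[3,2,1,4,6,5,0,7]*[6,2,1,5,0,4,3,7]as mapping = [0→5,1→1,2→2,3→0,4→3,5→4,6→6,7→7]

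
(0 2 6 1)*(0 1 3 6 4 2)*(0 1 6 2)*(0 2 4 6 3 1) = (1 3 4 2 6)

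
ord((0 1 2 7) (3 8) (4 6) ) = 4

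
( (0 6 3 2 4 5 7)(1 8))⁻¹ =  (0 7 5 4 2 3 6)(1 8)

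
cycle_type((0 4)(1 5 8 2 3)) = 2.5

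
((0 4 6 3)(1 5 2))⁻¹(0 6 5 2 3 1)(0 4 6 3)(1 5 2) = (0 5 4 3 2 1)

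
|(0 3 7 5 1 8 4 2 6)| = 9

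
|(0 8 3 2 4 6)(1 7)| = 6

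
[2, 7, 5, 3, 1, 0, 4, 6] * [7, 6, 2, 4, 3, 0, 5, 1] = [2, 1, 0, 4, 6, 7, 3, 5]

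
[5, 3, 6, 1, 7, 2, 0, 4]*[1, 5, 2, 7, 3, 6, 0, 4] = [6, 7, 0, 5, 4, 2, 1, 3]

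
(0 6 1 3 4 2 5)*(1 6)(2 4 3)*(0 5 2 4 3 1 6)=(0 6)(1 4 3)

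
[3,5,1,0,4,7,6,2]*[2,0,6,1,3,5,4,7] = [1,5,0,2,3,7,4,6]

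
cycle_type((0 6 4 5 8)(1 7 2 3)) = 4.5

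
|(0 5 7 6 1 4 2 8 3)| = 9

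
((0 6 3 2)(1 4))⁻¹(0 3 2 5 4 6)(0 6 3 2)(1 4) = (0 5 1 3 6 2)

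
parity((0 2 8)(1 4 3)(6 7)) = odd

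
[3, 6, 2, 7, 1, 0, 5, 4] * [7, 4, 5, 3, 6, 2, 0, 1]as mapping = [0→3, 1→0, 2→5, 3→1, 4→4, 5→7, 6→2, 7→6]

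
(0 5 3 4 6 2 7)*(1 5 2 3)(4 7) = (0 2 4 6 3 7)(1 5)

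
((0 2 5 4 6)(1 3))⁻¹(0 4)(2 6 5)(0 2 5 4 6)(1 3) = (0 4 5)(2 6)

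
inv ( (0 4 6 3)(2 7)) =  (0 3 6 4)(2 7)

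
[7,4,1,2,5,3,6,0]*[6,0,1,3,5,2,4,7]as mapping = [0→7,1→5,2→0,3→1,4→2,5→3,6→4,7→6]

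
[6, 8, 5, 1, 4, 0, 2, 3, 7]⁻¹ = [5, 3, 6, 7, 4, 2, 0, 8, 1]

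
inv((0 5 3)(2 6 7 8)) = (0 3 5)(2 8 7 6)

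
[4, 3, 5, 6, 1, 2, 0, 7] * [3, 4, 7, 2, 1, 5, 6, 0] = [1, 2, 5, 6, 4, 7, 3, 0]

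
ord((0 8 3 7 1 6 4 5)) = 8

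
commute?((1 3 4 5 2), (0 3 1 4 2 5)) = no:(1 3 4 5 2)*(0 3 1 4 2 5) = (0 3 2 4), (0 3 1 4 2 5)*(1 3 4 5 2) = (0 4 1 5)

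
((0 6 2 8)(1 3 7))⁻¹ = (0 8 2 6)(1 7 3)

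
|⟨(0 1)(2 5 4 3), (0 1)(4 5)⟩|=24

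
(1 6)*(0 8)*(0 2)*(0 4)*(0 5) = (0 8 2 4 5)(1 6)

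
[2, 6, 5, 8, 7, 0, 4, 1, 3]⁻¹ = [5, 7, 0, 8, 6, 2, 1, 4, 3]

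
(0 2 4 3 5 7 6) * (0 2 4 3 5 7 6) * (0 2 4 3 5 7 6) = (0 3 6 4 7 2 5)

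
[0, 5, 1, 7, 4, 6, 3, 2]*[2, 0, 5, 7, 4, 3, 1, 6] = [2, 3, 0, 6, 4, 1, 7, 5]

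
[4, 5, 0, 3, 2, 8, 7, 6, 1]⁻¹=[2, 8, 4, 3, 0, 1, 7, 6, 5]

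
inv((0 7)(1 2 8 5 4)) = (0 7)(1 4 5 8 2)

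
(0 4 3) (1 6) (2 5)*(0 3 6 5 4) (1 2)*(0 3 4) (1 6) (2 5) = (0 3 4 1 2) (5 6) 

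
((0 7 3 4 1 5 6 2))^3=(0 4 6 7 1 2 3 5)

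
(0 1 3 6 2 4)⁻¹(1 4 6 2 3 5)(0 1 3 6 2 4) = (0 2 4 6 5 3)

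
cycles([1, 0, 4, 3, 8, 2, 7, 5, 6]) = (0 1)(2 4 8 6 7 5)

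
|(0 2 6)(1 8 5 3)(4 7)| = 12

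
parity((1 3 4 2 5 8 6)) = even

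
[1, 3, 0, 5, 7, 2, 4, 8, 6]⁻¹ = [2, 0, 5, 1, 6, 3, 8, 4, 7]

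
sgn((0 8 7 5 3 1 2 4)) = -1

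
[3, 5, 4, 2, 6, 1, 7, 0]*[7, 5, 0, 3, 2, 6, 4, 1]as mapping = [0→3, 1→6, 2→2, 3→0, 4→4, 5→5, 6→1, 7→7]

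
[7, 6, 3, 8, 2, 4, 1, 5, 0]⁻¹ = [8, 6, 4, 2, 5, 7, 1, 0, 3]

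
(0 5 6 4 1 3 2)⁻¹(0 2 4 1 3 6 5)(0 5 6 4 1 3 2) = (0 1 3 2 4 6 5)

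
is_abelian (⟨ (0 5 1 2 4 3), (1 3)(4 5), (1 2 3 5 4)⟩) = no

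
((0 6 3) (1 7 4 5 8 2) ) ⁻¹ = (0 3 6) (1 2 8 5 4 7) 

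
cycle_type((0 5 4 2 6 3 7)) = 7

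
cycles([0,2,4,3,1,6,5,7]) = (1 2 4)(5 6)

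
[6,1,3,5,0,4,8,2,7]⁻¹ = [4,1,7,2,5,3,0,8,6]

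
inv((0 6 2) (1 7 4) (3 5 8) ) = (0 2 6) (1 4 7) (3 8 5) 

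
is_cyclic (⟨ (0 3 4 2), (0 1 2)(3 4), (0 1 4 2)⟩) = no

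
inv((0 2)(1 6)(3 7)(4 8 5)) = (0 2)(1 6)(3 7)(4 5 8)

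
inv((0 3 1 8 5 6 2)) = (0 2 6 5 8 1 3)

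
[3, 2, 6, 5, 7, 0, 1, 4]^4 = [3, 2, 6, 5, 4, 0, 1, 7]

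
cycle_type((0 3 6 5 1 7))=6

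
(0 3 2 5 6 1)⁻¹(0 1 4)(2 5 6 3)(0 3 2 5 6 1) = (0 4 3)(1 2 5 6)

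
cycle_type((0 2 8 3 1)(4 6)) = 2.5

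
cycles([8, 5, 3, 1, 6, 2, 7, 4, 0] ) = (0 8)(1 5 2 3)(4 6 7)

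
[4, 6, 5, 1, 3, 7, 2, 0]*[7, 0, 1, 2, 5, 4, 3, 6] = [5, 3, 4, 0, 2, 6, 1, 7]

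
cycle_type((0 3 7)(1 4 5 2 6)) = 3.5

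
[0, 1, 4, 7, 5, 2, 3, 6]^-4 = [0, 1, 5, 6, 2, 4, 7, 3]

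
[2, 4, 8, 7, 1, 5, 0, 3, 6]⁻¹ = [6, 4, 0, 7, 1, 5, 8, 3, 2]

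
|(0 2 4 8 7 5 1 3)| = 8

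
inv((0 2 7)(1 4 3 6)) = (0 7 2)(1 6 3 4)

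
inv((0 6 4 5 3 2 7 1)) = (0 1 7 2 3 5 4 6)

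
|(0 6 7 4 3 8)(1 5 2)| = 6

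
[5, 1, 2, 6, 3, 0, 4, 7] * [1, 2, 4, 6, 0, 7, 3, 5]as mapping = [0→7, 1→2, 2→4, 3→3, 4→6, 5→1, 6→0, 7→5]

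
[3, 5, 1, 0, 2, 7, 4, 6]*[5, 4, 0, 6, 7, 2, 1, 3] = [6, 2, 4, 5, 0, 3, 7, 1]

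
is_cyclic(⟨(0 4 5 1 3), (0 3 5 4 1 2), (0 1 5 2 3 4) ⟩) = no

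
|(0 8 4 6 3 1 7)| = 7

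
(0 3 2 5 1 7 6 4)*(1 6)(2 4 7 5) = (0 3 4)(1 5 6 7)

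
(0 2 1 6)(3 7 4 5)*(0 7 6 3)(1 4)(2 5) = (0 5)(1 3 6 7)(2 4)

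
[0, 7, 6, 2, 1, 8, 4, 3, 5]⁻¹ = [0, 4, 3, 7, 6, 8, 2, 1, 5]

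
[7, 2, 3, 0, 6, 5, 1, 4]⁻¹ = [3, 6, 1, 2, 7, 5, 4, 0]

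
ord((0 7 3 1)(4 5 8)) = 12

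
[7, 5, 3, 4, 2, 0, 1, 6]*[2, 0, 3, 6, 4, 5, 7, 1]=[1, 5, 6, 4, 3, 2, 0, 7]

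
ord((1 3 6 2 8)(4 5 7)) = 15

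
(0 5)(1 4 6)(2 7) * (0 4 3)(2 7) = (0 5 4 6 1 3)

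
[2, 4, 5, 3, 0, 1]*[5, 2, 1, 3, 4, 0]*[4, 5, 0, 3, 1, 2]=[5, 1, 4, 3, 2, 0]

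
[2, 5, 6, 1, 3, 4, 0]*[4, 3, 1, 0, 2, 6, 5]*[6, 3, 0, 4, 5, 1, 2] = [3, 2, 1, 4, 6, 0, 5]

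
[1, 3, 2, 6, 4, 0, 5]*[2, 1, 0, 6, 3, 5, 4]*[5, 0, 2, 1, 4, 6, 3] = [0, 3, 5, 4, 1, 2, 6]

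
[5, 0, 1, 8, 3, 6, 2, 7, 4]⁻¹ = [1, 2, 6, 4, 8, 0, 5, 7, 3]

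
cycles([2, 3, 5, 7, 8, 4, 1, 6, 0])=(0 2 5 4 8)(1 3 7 6)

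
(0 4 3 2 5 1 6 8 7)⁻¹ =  (0 7 8 6 1 5 2 3 4)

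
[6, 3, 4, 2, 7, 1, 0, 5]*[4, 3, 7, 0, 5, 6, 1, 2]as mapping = [0→1, 1→0, 2→5, 3→7, 4→2, 5→3, 6→4, 7→6]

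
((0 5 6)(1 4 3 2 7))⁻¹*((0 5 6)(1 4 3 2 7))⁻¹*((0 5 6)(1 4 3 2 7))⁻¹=(1 3 7 4 2)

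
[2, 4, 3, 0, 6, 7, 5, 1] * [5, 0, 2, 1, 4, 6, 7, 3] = [2, 4, 1, 5, 7, 3, 6, 0]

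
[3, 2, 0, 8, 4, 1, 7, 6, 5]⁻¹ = [2, 5, 1, 0, 4, 8, 7, 6, 3]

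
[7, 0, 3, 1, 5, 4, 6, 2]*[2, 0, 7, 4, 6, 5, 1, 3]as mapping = [0→3, 1→2, 2→4, 3→0, 4→5, 5→6, 6→1, 7→7]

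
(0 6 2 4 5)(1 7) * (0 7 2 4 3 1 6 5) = (0 5 7 6 4)(1 2 3)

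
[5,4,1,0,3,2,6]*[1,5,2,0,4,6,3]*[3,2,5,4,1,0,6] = [6,1,0,2,3,5,4]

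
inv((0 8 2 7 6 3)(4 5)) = (0 3 6 7 2 8)(4 5)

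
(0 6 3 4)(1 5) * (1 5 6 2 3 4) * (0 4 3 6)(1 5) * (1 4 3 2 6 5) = (0 6 2 5 4 3 1)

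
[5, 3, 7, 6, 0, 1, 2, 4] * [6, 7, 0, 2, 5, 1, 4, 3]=[1, 2, 3, 4, 6, 7, 0, 5]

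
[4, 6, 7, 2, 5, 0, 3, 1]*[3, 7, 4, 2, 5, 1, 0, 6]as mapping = [0→5, 1→0, 2→6, 3→4, 4→1, 5→3, 6→2, 7→7]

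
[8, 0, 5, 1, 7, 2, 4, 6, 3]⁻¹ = [1, 3, 5, 8, 6, 2, 7, 4, 0]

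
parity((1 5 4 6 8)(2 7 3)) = even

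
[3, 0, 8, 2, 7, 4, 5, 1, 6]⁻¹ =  [1, 7, 3, 0, 5, 6, 8, 4, 2]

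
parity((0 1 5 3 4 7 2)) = even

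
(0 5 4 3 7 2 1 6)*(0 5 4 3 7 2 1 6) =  (0 4 7 1)(2 6 5 3)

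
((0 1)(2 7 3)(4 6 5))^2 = (2 3 7)(4 5 6)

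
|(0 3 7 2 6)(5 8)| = 10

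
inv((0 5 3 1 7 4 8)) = (0 8 4 7 1 3 5)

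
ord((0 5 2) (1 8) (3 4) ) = 6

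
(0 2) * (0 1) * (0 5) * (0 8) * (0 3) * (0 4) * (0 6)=(0 2 1 5 8 3 4 6)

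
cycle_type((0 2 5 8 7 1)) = 6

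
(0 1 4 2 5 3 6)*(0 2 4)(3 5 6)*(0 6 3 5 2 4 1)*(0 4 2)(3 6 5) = (0 4 1 5)(2 6)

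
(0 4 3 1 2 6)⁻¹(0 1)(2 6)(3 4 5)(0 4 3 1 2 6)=(0 6)(1 3 5)(2 4)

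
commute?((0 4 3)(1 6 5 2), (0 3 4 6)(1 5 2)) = no:(0 4 3)(1 6 5 2)*(0 3 4 6)(1 5 2) = (0 6 2 5 1), (0 3 4 6)(1 5 2)*(0 4 3)(1 6 5 2) = (1 2 6 4 5)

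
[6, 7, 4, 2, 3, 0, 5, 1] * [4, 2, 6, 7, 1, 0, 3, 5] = [3, 5, 1, 6, 7, 4, 0, 2] 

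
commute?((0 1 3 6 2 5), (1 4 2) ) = no:(0 1 3 6 2 5)*(1 4 2) = (0 4 2 5) (1 3 6), (1 4 2)*(0 1 3 6 2 5) = (0 1 4 5) (2 3 6) 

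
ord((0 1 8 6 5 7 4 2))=8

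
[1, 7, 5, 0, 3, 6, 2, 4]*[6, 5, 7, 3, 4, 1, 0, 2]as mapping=[0→5, 1→2, 2→1, 3→6, 4→3, 5→0, 6→7, 7→4]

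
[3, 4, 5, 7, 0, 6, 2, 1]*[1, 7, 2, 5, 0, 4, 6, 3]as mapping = [0→5, 1→0, 2→4, 3→3, 4→1, 5→6, 6→2, 7→7]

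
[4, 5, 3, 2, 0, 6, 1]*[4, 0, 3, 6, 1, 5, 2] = [1, 5, 6, 3, 4, 2, 0]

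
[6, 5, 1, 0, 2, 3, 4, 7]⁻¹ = [3, 2, 4, 5, 6, 1, 0, 7]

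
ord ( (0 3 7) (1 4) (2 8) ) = 6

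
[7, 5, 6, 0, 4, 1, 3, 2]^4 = [3, 1, 7, 6, 4, 5, 2, 0]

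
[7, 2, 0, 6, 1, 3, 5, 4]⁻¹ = [2, 4, 1, 5, 7, 6, 3, 0]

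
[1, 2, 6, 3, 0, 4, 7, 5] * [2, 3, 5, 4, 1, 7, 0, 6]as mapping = [0→3, 1→5, 2→0, 3→4, 4→2, 5→1, 6→6, 7→7]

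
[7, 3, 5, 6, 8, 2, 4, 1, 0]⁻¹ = [8, 7, 5, 1, 6, 2, 3, 0, 4]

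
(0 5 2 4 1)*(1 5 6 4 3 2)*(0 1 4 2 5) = (0 6 2 3 5 4)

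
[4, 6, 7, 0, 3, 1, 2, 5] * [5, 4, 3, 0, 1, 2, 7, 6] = [1, 7, 6, 5, 0, 4, 3, 2]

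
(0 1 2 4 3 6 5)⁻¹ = (0 5 6 3 4 2 1)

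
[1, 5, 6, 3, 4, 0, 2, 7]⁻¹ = [5, 0, 6, 3, 4, 1, 2, 7]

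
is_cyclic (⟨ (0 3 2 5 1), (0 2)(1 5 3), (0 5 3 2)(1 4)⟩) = no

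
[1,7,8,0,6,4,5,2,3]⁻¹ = [3,0,7,8,5,6,4,1,2]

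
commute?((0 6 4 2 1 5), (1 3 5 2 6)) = no:(0 6 4 2 1 5) * (1 3 5 2 6) = (0 1 2 3 5)(4 6), (1 3 5 2 6) * (0 6 4 2 1 5) = (0 6 5 1 3)(2 4)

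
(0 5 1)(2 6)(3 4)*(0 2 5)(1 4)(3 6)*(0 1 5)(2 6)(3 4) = (0 1 6)(2 4)(3 5)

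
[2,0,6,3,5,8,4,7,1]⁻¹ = [1,8,0,3,6,4,2,7,5]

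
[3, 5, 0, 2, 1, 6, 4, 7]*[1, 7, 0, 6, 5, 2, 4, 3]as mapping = [0→6, 1→2, 2→1, 3→0, 4→7, 5→4, 6→5, 7→3]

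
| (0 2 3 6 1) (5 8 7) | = 15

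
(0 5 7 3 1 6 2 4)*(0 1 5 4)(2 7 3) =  (0 4 1 6 7 2)(3 5)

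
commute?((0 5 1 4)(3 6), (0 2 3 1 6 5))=no:(0 5 1 4)(3 6) * (0 2 3 1 6 5)=(1 4 2 3 5 6), (0 2 3 1 6 5) * (0 5 1 4)(3 6)=(0 2 6 1 3 4)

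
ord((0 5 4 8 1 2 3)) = 7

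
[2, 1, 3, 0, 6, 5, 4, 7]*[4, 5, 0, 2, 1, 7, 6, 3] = [0, 5, 2, 4, 6, 7, 1, 3]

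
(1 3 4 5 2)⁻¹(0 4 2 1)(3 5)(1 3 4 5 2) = (0 5 1 3)(2 4)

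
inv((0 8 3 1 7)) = (0 7 1 3 8)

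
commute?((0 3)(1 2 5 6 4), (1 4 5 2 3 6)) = no:(0 3)(1 2 5 6 4) * (1 4 5 2 3 6) = (0 6 5 1 3), (1 4 5 2 3 6) * (0 3)(1 2 5 6 4) = (0 3 4 6 2)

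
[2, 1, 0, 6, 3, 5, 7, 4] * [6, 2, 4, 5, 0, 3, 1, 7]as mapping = [0→4, 1→2, 2→6, 3→1, 4→5, 5→3, 6→7, 7→0]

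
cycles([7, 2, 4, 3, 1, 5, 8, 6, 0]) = (0 7 6 8)(1 2 4)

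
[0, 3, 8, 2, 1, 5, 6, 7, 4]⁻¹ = [0, 4, 3, 1, 8, 5, 6, 7, 2]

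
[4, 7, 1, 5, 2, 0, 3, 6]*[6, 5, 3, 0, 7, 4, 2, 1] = [7, 1, 5, 4, 3, 6, 0, 2] 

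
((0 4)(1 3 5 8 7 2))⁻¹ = (0 4)(1 2 7 8 5 3)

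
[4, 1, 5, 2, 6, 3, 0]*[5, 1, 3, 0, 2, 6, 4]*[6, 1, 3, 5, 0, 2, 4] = [3, 1, 4, 5, 0, 6, 2]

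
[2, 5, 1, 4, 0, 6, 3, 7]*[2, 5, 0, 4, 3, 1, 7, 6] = [0, 1, 5, 3, 2, 7, 4, 6]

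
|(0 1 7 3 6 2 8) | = 7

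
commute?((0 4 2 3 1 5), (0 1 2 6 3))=no:(0 4 2 3 1 5)*(0 1 2 6 3)=(0 4 6 3 2)(1 5), (0 1 2 6 3)*(0 4 2 3 1 5)=(0 5)(1 3 4 2 6)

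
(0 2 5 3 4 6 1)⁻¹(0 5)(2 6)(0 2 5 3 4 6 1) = (1 5)(2 3)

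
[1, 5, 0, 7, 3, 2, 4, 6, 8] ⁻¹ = [2, 0, 5, 4, 6, 1, 7, 3, 8] 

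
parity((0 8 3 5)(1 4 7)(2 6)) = even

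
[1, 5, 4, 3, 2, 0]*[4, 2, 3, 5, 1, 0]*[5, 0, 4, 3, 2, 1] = [4, 5, 0, 1, 3, 2]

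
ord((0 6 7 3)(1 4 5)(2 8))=12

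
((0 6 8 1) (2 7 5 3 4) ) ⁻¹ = (0 1 8 6) (2 4 3 5 7) 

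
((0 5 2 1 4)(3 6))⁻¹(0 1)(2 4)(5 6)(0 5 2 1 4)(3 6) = (0 1)(2 3)(4 5)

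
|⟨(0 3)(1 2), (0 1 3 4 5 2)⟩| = 36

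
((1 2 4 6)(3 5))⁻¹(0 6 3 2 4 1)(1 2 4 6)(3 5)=(0 1 5 4 6 2)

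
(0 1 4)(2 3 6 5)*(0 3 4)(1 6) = (0 6 5 2 4 3 1)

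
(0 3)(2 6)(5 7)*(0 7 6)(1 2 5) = (0 3 7 1 2)(5 6)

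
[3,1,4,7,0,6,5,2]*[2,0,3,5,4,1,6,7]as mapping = [0→5,1→0,2→4,3→7,4→2,5→6,6→1,7→3]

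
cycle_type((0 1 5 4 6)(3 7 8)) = 3.5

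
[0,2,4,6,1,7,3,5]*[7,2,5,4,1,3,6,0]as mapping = [0→7,1→5,2→1,3→6,4→2,5→0,6→4,7→3]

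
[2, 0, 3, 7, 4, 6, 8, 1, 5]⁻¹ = [1, 7, 0, 2, 4, 8, 5, 3, 6]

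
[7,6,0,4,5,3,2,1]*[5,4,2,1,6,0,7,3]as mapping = [0→3,1→7,2→5,3→6,4→0,5→1,6→2,7→4]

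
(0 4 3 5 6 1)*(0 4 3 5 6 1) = (0 3 6)(1 4 5)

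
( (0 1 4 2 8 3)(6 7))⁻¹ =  (0 3 8 2 4 1)(6 7)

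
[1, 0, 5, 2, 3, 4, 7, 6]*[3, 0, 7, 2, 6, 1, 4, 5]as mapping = [0→0, 1→3, 2→1, 3→7, 4→2, 5→6, 6→5, 7→4]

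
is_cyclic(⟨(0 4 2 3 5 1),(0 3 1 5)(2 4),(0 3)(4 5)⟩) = no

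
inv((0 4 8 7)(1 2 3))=(0 7 8 4)(1 3 2)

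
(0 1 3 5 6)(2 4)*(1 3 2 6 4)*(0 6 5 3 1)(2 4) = (0 1 4 5 2)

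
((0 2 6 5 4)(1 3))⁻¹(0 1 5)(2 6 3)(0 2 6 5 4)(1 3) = (1 6 5)(2 3 4)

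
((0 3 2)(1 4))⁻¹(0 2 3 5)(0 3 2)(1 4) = (0 2 5 3)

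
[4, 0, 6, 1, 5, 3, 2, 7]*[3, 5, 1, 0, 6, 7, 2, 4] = [6, 3, 2, 5, 7, 0, 1, 4]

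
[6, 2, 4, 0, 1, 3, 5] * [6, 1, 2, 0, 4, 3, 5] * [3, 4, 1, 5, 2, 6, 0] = [6, 1, 2, 0, 4, 3, 5] 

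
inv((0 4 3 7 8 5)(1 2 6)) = (0 5 8 7 3 4)(1 6 2)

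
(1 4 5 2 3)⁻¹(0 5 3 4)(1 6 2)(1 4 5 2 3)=(0 2 1 5)(3 4 6)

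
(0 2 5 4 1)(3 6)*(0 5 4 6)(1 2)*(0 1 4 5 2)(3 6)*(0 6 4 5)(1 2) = (0 5 3 2)(4 6)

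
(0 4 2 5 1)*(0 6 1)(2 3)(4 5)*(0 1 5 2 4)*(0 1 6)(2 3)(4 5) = (0 3 5 6 4 2 1)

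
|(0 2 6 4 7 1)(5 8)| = 6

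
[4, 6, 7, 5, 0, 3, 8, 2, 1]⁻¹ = [4, 8, 7, 5, 0, 3, 1, 2, 6]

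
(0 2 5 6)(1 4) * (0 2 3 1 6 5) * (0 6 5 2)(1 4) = (0 3 4 5 2 6)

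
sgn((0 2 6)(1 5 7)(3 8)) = -1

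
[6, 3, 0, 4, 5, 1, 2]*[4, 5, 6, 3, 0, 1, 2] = [2, 3, 4, 0, 1, 5, 6]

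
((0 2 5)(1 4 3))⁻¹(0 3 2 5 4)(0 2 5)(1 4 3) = (0 3 2 1 5)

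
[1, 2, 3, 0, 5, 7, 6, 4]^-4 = [0, 1, 2, 3, 7, 4, 6, 5]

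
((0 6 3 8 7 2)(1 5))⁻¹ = (0 2 7 8 3 6)(1 5)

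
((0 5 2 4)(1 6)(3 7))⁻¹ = (0 4 2 5)(1 6)(3 7)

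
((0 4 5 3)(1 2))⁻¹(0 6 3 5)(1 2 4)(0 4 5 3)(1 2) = (0 3 4 6)(1 5 2)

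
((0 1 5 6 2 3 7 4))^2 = (0 5 2 7)(1 6 3 4)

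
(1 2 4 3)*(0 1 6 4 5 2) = (0 1)(2 5)(3 6 4)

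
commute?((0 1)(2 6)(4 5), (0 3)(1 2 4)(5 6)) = no:(0 1)(2 6)(4 5) * (0 3)(1 2 4)(5 6) = (0 2 5 1 3)(4 6), (0 3)(1 2 4)(5 6) * (0 1)(2 6)(4 5) = (0 3 1 6 4)(2 5)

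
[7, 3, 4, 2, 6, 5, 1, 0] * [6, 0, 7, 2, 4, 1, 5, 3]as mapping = [0→3, 1→2, 2→4, 3→7, 4→5, 5→1, 6→0, 7→6]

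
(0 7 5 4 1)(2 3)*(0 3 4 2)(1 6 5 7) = (0 1 3)(2 4 6 5)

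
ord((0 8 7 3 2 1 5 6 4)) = 9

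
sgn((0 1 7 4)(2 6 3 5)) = 1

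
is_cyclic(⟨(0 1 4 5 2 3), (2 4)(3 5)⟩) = no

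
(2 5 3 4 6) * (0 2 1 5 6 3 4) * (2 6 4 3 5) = (0 6 1 2 4 5 3)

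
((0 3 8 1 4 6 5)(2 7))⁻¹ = (0 5 6 4 1 8 3)(2 7)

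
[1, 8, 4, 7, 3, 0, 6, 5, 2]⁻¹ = [5, 0, 8, 4, 2, 7, 6, 3, 1]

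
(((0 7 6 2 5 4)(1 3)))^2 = (0 6 5)(2 4 7)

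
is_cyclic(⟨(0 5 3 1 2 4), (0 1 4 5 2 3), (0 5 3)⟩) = no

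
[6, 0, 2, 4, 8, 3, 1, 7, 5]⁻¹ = [1, 6, 2, 5, 3, 8, 0, 7, 4]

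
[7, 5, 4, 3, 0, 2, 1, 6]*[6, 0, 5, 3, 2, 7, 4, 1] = [1, 7, 2, 3, 6, 5, 0, 4]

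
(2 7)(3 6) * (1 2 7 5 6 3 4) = (1 2 5 6 4)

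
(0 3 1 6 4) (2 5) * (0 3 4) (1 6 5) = (0 4 3 6) (1 5 2) 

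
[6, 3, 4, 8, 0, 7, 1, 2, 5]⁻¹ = [4, 6, 7, 1, 2, 8, 0, 5, 3]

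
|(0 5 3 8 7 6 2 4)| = 8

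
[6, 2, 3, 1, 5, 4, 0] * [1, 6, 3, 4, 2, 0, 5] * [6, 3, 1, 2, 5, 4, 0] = [4, 2, 5, 0, 6, 1, 3]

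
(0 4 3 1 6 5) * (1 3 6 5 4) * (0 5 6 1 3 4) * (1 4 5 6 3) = (0 1 3 5 6)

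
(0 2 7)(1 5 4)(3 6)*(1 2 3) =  (0 3 6 1 5 4 2 7)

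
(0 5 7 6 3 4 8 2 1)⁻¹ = (0 1 2 8 4 3 6 7 5)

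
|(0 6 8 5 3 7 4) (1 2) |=14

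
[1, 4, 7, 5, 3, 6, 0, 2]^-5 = [1, 4, 7, 5, 3, 6, 0, 2]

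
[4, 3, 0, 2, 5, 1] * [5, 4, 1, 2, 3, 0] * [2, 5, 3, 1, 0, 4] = [1, 3, 4, 5, 2, 0]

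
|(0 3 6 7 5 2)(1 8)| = 6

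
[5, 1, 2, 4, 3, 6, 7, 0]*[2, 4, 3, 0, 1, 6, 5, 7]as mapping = [0→6, 1→4, 2→3, 3→1, 4→0, 5→5, 6→7, 7→2]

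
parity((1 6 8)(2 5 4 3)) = odd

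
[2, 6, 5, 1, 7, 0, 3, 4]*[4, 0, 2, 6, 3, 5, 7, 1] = [2, 7, 5, 0, 1, 4, 6, 3]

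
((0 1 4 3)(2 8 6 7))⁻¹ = (0 3 4 1)(2 7 6 8)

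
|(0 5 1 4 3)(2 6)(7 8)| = 10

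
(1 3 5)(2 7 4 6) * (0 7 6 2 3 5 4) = (0 7)(1 5)(2 6 3 4)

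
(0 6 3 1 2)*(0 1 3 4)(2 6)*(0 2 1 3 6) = (0 1)(2 3 6 4)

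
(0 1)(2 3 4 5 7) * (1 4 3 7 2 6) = (0 4 5 2 7 6 1)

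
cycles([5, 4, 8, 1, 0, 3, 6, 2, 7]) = (0 5 3 1 4)(2 8 7)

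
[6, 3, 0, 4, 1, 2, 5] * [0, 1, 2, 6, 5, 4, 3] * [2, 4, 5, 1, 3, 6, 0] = [1, 0, 2, 6, 4, 5, 3]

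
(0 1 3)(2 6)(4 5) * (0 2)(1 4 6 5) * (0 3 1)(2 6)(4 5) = (0 5 2 4)(3 6)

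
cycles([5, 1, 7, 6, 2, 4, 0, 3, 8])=(0 5 4 2 7 3 6)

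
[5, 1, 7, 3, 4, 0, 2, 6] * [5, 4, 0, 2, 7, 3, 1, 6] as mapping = [0→3, 1→4, 2→6, 3→2, 4→7, 5→5, 6→0, 7→1] 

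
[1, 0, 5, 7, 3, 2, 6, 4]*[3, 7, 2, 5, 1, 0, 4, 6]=[7, 3, 0, 6, 5, 2, 4, 1]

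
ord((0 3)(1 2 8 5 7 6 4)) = 14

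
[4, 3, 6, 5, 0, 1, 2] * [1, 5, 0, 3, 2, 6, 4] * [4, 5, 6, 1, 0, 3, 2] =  [6, 1, 0, 2, 5, 3, 4]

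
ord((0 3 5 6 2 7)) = 6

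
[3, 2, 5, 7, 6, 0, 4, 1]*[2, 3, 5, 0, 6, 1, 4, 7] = [0, 5, 1, 7, 4, 2, 6, 3]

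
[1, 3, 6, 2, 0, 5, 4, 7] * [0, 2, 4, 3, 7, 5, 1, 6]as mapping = [0→2, 1→3, 2→1, 3→4, 4→0, 5→5, 6→7, 7→6]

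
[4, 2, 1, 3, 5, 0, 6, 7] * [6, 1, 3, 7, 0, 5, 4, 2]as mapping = [0→0, 1→3, 2→1, 3→7, 4→5, 5→6, 6→4, 7→2]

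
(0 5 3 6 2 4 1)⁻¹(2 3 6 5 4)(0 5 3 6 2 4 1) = (1 4 6 2 3)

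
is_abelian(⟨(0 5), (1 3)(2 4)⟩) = yes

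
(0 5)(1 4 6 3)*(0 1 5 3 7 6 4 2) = (0 3 5 1 2)(6 7)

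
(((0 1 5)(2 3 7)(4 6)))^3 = (4 6)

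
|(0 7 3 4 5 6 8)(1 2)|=14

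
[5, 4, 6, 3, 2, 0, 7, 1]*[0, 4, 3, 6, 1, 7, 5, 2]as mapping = [0→7, 1→1, 2→5, 3→6, 4→3, 5→0, 6→2, 7→4]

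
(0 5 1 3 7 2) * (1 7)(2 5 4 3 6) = (0 4 3 1 6 2)(5 7)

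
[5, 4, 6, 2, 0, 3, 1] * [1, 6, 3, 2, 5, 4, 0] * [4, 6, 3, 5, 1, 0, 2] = [1, 0, 4, 5, 6, 3, 2]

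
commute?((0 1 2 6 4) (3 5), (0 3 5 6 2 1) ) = no:(0 1 2 6 4) (3 5)*(0 3 5 6 2 1) = (3 6 4), (0 3 5 6 2 1)*(0 1 2 6 4) (3 5) = (0 5 4) 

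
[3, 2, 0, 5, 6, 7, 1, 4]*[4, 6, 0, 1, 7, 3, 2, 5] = [1, 0, 4, 3, 2, 5, 6, 7]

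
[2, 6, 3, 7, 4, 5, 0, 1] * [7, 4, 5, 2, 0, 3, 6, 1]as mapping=[0→5, 1→6, 2→2, 3→1, 4→0, 5→3, 6→7, 7→4]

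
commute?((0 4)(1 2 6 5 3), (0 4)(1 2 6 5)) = no:(0 4)(1 2 6 5 3)*(0 4)(1 2 6 5) = (1 6)(2 5 3), (0 4)(1 2 6 5)*(0 4)(1 2 6 5 3) = (1 6 3)(2 5)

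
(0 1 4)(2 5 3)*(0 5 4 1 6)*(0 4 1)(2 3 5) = (0 6 4 2 1)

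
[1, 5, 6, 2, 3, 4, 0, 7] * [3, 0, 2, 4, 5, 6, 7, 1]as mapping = [0→0, 1→6, 2→7, 3→2, 4→4, 5→5, 6→3, 7→1]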